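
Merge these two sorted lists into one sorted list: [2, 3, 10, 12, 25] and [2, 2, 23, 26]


List A: [2, 3, 10, 12, 25]
List B: [2, 2, 23, 26]
Repeatedly compare the front elements and take the smaller:
  2 vs 2 -> take 2
  3 vs 2 -> take 2
  3 vs 2 -> take 2
  3 vs 23 -> take 3
  10 vs 23 -> take 10
  12 vs 23 -> take 12
  25 vs 23 -> take 23
  25 vs 26 -> take 25
  A is exhausted; append the rest of B: [26]
Final answer: [2, 2, 2, 3, 10, 12, 23, 25, 26]


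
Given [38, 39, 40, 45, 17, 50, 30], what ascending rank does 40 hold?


Sort ascending: [17, 30, 38, 39, 40, 45, 50]
Find 40 in the sorted list.
40 is at position 5 (1-indexed).
Final answer: 5


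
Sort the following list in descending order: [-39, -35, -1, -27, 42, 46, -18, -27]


Original list: [-39, -35, -1, -27, 42, 46, -18, -27]
Repeatedly take the largest remaining element:
  Remaining [-39, -35, -1, -27, 42, 46, -18, -27] -> largest is 46
  Remaining [-39, -35, -1, -27, 42, -18, -27] -> largest is 42
  Remaining [-39, -35, -1, -27, -18, -27] -> largest is -1
  Remaining [-39, -35, -27, -18, -27] -> largest is -18
  Remaining [-39, -35, -27, -27] -> largest is -27
  Remaining [-39, -35, -27] -> largest is -27
  Remaining [-39, -35] -> largest is -35
  Remaining [-39] -> largest is -39
Collecting the picks in order gives the descending list.
Final answer: [46, 42, -1, -18, -27, -27, -35, -39]


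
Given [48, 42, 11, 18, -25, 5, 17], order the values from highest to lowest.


Original list: [48, 42, 11, 18, -25, 5, 17]
Repeatedly take the largest remaining element:
  Remaining [48, 42, 11, 18, -25, 5, 17] -> largest is 48
  Remaining [42, 11, 18, -25, 5, 17] -> largest is 42
  Remaining [11, 18, -25, 5, 17] -> largest is 18
  Remaining [11, -25, 5, 17] -> largest is 17
  Remaining [11, -25, 5] -> largest is 11
  Remaining [-25, 5] -> largest is 5
  Remaining [-25] -> largest is -25
Collecting the picks in order gives the descending list.
Final answer: [48, 42, 18, 17, 11, 5, -25]


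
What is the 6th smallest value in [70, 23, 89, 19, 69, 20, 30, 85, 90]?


Sort ascending: [19, 20, 23, 30, 69, 70, 85, 89, 90]
The 6th element (1-indexed) is at index 5.
Value = 70
Final answer: 70


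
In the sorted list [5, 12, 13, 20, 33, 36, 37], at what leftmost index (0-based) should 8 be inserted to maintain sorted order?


List is sorted: [5, 12, 13, 20, 33, 36, 37]
We need the leftmost position where 8 can be inserted, i.e. the first index whose element is >= 8 (or the end of the list if none is).
Binary search with low=0, high=7 (0-based indices):
  low=0, high=7, mid=3: a[3]=20 >= 8, so high = 3
  low=0, high=3, mid=1: a[1]=12 >= 8, so high = 1
  low=0, high=1, mid=0: a[0]=5 < 8, so low = 1
Now low = high = 1, so the insertion index is 1.
Final answer: 1


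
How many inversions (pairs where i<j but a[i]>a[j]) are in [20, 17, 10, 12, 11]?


For each element, count the later elements that are smaller than it:
  20 (index 0): smaller elements after it = [17, 10, 12, 11] -> 4
  17 (index 1): smaller elements after it = [10, 12, 11] -> 3
  10 (index 2): smaller elements after it = [] -> 0
  12 (index 3): smaller elements after it = [11] -> 1
Total inversions = 4 + 3 + 0 + 1 = 8
Final answer: 8


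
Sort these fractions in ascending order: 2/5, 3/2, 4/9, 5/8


Convert to decimal for comparison:
  2/5 = 0.4
  3/2 = 1.5
  4/9 = 0.4444
  5/8 = 0.625
Decimals in increasing order: 0.4 < 0.4444 < 0.625 < 1.5
Writing each back as its fraction gives the sorted order.
Final answer: 2/5, 4/9, 5/8, 3/2


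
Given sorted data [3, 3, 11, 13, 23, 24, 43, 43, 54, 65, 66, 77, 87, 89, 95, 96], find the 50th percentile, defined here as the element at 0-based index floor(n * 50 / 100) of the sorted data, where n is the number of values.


The dataset has n = 16 elements.
Index = floor(16 * 50 / 100) = floor(800 / 100) = floor(8) = 8
Counting from index 0 in the sorted data, the element at index 8 is 54.
Final answer: 54


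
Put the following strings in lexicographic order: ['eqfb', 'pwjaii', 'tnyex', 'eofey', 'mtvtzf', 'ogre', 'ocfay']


Compare strings character by character (the first differing letter decides):
  'eofey' < 'eqfb' since 'o' < 'q' at position 2
  'eqfb' < 'mtvtzf' since 'e' < 'm' at position 1
  'mtvtzf' < 'ocfay' since 'm' < 'o' at position 1
  'ocfay' < 'ogre' since 'c' < 'g' at position 2
  'ogre' < 'pwjaii' since 'o' < 'p' at position 1
  'pwjaii' < 'tnyex' since 'p' < 't' at position 1
Chaining these comparisons gives the alphabetical order.
Final answer: ['eofey', 'eqfb', 'mtvtzf', 'ocfay', 'ogre', 'pwjaii', 'tnyex']


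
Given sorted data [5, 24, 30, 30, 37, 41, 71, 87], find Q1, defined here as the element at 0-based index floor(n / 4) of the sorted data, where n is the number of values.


The list has n = 8 elements.
Q1 index = floor(8 / 4) = floor(2) = 2
Counting from index 0 in the sorted data, the element at index 2 is 30.
Final answer: 30


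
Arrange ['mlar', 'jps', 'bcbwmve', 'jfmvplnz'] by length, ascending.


Compute lengths:
  'mlar' has length 4
  'jps' has length 3
  'bcbwmve' has length 7
  'jfmvplnz' has length 8
Lengths in increasing order: 3 < 4 < 7 < 8
Listing the words in that order gives the answer.
Final answer: ['jps', 'mlar', 'bcbwmve', 'jfmvplnz']


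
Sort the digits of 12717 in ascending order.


The number 12717 has digits: 1, 2, 7, 1, 7
Sorted: 1, 1, 2, 7, 7
Joining the sorted digits gives the result.
Final answer: 11277


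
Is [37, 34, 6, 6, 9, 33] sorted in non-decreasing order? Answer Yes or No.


Check consecutive pairs:
  37 <= 34? False
  34 <= 6? False
  6 <= 6? True
  6 <= 9? True
  9 <= 33? True
2 consecutive pair(s) are out of order, so the list is not sorted.
Final answer: No


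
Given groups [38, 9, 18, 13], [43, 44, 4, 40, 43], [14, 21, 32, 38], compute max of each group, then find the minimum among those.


Find max of each group:
  Group 1: [38, 9, 18, 13] -> max = 38
  Group 2: [43, 44, 4, 40, 43] -> max = 44
  Group 3: [14, 21, 32, 38] -> max = 38
Maxes: [38, 44, 38]
Minimum of maxes = 38
Final answer: 38


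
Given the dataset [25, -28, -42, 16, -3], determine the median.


First, sort the list: [-42, -28, -3, 16, 25]
The list has 5 elements (odd count).
The middle index is 2 (0-based), and the element there is -3.
Final answer: -3


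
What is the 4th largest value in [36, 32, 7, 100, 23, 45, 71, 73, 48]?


Sort descending: [100, 73, 71, 48, 45, 36, 32, 23, 7]
The 4th element (1-indexed) is at index 3.
Value = 48
Final answer: 48


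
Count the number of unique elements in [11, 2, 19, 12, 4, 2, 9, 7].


List all unique values:
Distinct values: [2, 4, 7, 9, 11, 12, 19]
Count = 7
Final answer: 7


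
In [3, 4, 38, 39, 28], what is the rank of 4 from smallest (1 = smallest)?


Sort ascending: [3, 4, 28, 38, 39]
Find 4 in the sorted list.
4 is at position 2 (1-indexed).
Final answer: 2


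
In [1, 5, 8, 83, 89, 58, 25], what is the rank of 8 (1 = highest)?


Sort descending: [89, 83, 58, 25, 8, 5, 1]
Find 8 in the sorted list.
8 is at position 5.
Final answer: 5


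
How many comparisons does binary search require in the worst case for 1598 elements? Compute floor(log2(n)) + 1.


Binary search halves the search space each step.
Maximum comparisons = floor(log2(1598)) + 1
log2(1598) = 10.6421
floor(log2(1598)) = 10, so 10 + 1 = 11
Final answer: 11


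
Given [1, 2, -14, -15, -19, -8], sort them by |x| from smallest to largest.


Compute absolute values:
  |1| = 1
  |2| = 2
  |-14| = 14
  |-15| = 15
  |-19| = 19
  |-8| = 8
Absolute values in increasing order: 1 < 2 < 8 < 14 < 15 < 19
Listing the original numbers in that order gives the answer.
Final answer: [1, 2, -8, -14, -15, -19]


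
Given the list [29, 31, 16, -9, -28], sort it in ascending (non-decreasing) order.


Original list: [29, 31, 16, -9, -28]
Repeatedly take the smallest remaining element:
  Remaining [29, 31, 16, -9, -28] -> smallest is -28
  Remaining [29, 31, 16, -9] -> smallest is -9
  Remaining [29, 31, 16] -> smallest is 16
  Remaining [29, 31] -> smallest is 29
  Remaining [31] -> smallest is 31
Collecting the picks in order gives the sorted list.
Final answer: [-28, -9, 16, 29, 31]


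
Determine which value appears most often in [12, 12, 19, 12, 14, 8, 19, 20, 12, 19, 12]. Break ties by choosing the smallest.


Count the frequency of each value:
  8 appears 1 time(s)
  12 appears 5 time(s)
  14 appears 1 time(s)
  19 appears 3 time(s)
  20 appears 1 time(s)
Maximum frequency is 5.
Only 12 reaches that frequency, so it is the mode.
Final answer: 12


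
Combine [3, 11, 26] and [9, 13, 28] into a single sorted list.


List A: [3, 11, 26]
List B: [9, 13, 28]
Repeatedly compare the front elements and take the smaller:
  3 vs 9 -> take 3
  11 vs 9 -> take 9
  11 vs 13 -> take 11
  26 vs 13 -> take 13
  26 vs 28 -> take 26
  A is exhausted; append the rest of B: [28]
Final answer: [3, 9, 11, 13, 26, 28]


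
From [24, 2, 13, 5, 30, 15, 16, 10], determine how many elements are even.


Check each element:
  24 is even
  2 is even
  13 is odd
  5 is odd
  30 is even
  15 is odd
  16 is even
  10 is even
Evens: [24, 2, 30, 16, 10]
Count of evens = 5
Final answer: 5


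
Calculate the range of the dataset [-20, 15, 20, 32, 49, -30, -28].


Maximum value: 49
Minimum value: -30
Range = 49 - (-30) = 79
Final answer: 79


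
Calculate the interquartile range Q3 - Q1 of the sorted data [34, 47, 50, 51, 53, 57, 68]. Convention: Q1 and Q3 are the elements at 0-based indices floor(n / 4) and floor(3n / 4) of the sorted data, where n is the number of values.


The data has n = 7 elements.
Q1 index = floor(7 / 4) = floor(1.75) = 1; Q3 index = floor(3 * 7 / 4) = floor(5.25) = 5
Q1 = element at index 1 = 47
Q3 = element at index 5 = 57
IQR = 57 - 47 = 10
Final answer: 10


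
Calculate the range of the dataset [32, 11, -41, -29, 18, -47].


Maximum value: 32
Minimum value: -47
Range = 32 - (-47) = 79
Final answer: 79


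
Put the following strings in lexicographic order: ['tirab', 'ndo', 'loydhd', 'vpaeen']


Compare strings character by character (the first differing letter decides):
  'loydhd' < 'ndo' since 'l' < 'n' at position 1
  'ndo' < 'tirab' since 'n' < 't' at position 1
  'tirab' < 'vpaeen' since 't' < 'v' at position 1
Chaining these comparisons gives the alphabetical order.
Final answer: ['loydhd', 'ndo', 'tirab', 'vpaeen']


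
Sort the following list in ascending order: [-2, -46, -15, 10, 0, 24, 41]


Original list: [-2, -46, -15, 10, 0, 24, 41]
Repeatedly take the smallest remaining element:
  Remaining [-2, -46, -15, 10, 0, 24, 41] -> smallest is -46
  Remaining [-2, -15, 10, 0, 24, 41] -> smallest is -15
  Remaining [-2, 10, 0, 24, 41] -> smallest is -2
  Remaining [10, 0, 24, 41] -> smallest is 0
  Remaining [10, 24, 41] -> smallest is 10
  Remaining [24, 41] -> smallest is 24
  Remaining [41] -> smallest is 41
Collecting the picks in order gives the sorted list.
Final answer: [-46, -15, -2, 0, 10, 24, 41]


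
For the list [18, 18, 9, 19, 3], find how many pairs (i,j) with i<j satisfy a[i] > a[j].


For each element, count the later elements that are smaller than it:
  18 (index 0): smaller elements after it = [9, 3] -> 2
  18 (index 1): smaller elements after it = [9, 3] -> 2
  9 (index 2): smaller elements after it = [3] -> 1
  19 (index 3): smaller elements after it = [3] -> 1
Total inversions = 2 + 2 + 1 + 1 = 6
Final answer: 6


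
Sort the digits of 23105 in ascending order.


The number 23105 has digits: 2, 3, 1, 0, 5
Sorted: 0, 1, 2, 3, 5
Joining the sorted digits gives the result.
Final answer: 01235


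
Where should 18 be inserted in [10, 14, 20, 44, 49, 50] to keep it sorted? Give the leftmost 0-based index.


List is sorted: [10, 14, 20, 44, 49, 50]
We need the leftmost position where 18 can be inserted, i.e. the first index whose element is >= 18 (or the end of the list if none is).
Binary search with low=0, high=6 (0-based indices):
  low=0, high=6, mid=3: a[3]=44 >= 18, so high = 3
  low=0, high=3, mid=1: a[1]=14 < 18, so low = 2
  low=2, high=3, mid=2: a[2]=20 >= 18, so high = 2
Now low = high = 2, so the insertion index is 2.
Final answer: 2


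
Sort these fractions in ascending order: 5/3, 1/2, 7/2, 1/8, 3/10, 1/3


Convert to decimal for comparison:
  5/3 = 1.6667
  1/2 = 0.5
  7/2 = 3.5
  1/8 = 0.125
  3/10 = 0.3
  1/3 = 0.3333
Decimals in increasing order: 0.125 < 0.3 < 0.3333 < 0.5 < 1.6667 < 3.5
Writing each back as its fraction gives the sorted order.
Final answer: 1/8, 3/10, 1/3, 1/2, 5/3, 7/2


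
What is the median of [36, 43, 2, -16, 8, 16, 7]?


First, sort the list: [-16, 2, 7, 8, 16, 36, 43]
The list has 7 elements (odd count).
The middle index is 3 (0-based), and the element there is 8.
Final answer: 8


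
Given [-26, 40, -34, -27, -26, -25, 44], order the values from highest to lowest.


Original list: [-26, 40, -34, -27, -26, -25, 44]
Repeatedly take the largest remaining element:
  Remaining [-26, 40, -34, -27, -26, -25, 44] -> largest is 44
  Remaining [-26, 40, -34, -27, -26, -25] -> largest is 40
  Remaining [-26, -34, -27, -26, -25] -> largest is -25
  Remaining [-26, -34, -27, -26] -> largest is -26
  Remaining [-34, -27, -26] -> largest is -26
  Remaining [-34, -27] -> largest is -27
  Remaining [-34] -> largest is -34
Collecting the picks in order gives the descending list.
Final answer: [44, 40, -25, -26, -26, -27, -34]


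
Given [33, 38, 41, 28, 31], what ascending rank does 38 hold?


Sort ascending: [28, 31, 33, 38, 41]
Find 38 in the sorted list.
38 is at position 4 (1-indexed).
Final answer: 4


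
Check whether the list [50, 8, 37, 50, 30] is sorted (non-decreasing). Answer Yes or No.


Check consecutive pairs:
  50 <= 8? False
  8 <= 37? True
  37 <= 50? True
  50 <= 30? False
2 consecutive pair(s) are out of order, so the list is not sorted.
Final answer: No


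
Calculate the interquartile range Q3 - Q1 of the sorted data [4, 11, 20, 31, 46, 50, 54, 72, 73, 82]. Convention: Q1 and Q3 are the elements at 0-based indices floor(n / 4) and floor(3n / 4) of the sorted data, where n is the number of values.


The data has n = 10 elements.
Q1 index = floor(10 / 4) = floor(2.5) = 2; Q3 index = floor(3 * 10 / 4) = floor(7.5) = 7
Q1 = element at index 2 = 20
Q3 = element at index 7 = 72
IQR = 72 - 20 = 52
Final answer: 52


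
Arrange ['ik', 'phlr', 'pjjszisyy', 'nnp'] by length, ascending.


Compute lengths:
  'ik' has length 2
  'phlr' has length 4
  'pjjszisyy' has length 9
  'nnp' has length 3
Lengths in increasing order: 2 < 3 < 4 < 9
Listing the words in that order gives the answer.
Final answer: ['ik', 'nnp', 'phlr', 'pjjszisyy']


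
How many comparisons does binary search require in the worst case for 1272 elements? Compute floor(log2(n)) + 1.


Binary search halves the search space each step.
Maximum comparisons = floor(log2(1272)) + 1
log2(1272) = 10.3129
floor(log2(1272)) = 10, so 10 + 1 = 11
Final answer: 11


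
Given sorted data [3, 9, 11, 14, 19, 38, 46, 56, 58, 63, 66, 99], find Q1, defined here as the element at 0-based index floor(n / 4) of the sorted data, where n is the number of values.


The list has n = 12 elements.
Q1 index = floor(12 / 4) = floor(3) = 3
Counting from index 0 in the sorted data, the element at index 3 is 14.
Final answer: 14


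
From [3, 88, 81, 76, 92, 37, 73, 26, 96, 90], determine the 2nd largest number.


Sort descending: [96, 92, 90, 88, 81, 76, 73, 37, 26, 3]
The 2nd element (1-indexed) is at index 1.
Value = 92
Final answer: 92


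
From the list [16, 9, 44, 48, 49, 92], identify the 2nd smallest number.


Sort ascending: [9, 16, 44, 48, 49, 92]
The 2nd element (1-indexed) is at index 1.
Value = 16
Final answer: 16


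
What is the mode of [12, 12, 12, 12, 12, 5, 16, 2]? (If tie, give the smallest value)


Count the frequency of each value:
  2 appears 1 time(s)
  5 appears 1 time(s)
  12 appears 5 time(s)
  16 appears 1 time(s)
Maximum frequency is 5.
Only 12 reaches that frequency, so it is the mode.
Final answer: 12


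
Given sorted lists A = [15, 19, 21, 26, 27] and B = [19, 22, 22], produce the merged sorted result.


List A: [15, 19, 21, 26, 27]
List B: [19, 22, 22]
Repeatedly compare the front elements and take the smaller:
  15 vs 19 -> take 15
  19 vs 19 -> take 19
  21 vs 19 -> take 19
  21 vs 22 -> take 21
  26 vs 22 -> take 22
  26 vs 22 -> take 22
  B is exhausted; append the rest of A: [26, 27]
Final answer: [15, 19, 19, 21, 22, 22, 26, 27]


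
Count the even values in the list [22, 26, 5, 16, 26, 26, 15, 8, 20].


Check each element:
  22 is even
  26 is even
  5 is odd
  16 is even
  26 is even
  26 is even
  15 is odd
  8 is even
  20 is even
Evens: [22, 26, 16, 26, 26, 8, 20]
Count of evens = 7
Final answer: 7


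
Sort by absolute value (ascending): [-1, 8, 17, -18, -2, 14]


Compute absolute values:
  |-1| = 1
  |8| = 8
  |17| = 17
  |-18| = 18
  |-2| = 2
  |14| = 14
Absolute values in increasing order: 1 < 2 < 8 < 14 < 17 < 18
Listing the original numbers in that order gives the answer.
Final answer: [-1, -2, 8, 14, 17, -18]


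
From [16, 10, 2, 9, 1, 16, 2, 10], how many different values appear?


List all unique values:
Distinct values: [1, 2, 9, 10, 16]
Count = 5
Final answer: 5


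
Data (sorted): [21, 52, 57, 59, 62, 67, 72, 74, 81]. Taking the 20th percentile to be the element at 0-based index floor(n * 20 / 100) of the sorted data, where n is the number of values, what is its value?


The dataset has n = 9 elements.
Index = floor(9 * 20 / 100) = floor(180 / 100) = floor(1.8) = 1
Counting from index 0 in the sorted data, the element at index 1 is 52.
Final answer: 52


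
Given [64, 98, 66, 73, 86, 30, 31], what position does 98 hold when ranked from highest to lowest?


Sort descending: [98, 86, 73, 66, 64, 31, 30]
Find 98 in the sorted list.
98 is at position 1.
Final answer: 1


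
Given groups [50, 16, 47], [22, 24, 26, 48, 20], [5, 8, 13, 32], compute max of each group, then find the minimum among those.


Find max of each group:
  Group 1: [50, 16, 47] -> max = 50
  Group 2: [22, 24, 26, 48, 20] -> max = 48
  Group 3: [5, 8, 13, 32] -> max = 32
Maxes: [50, 48, 32]
Minimum of maxes = 32
Final answer: 32


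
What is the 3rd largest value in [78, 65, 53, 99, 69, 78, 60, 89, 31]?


Sort descending: [99, 89, 78, 78, 69, 65, 60, 53, 31]
The 3rd element (1-indexed) is at index 2.
Value = 78
Final answer: 78


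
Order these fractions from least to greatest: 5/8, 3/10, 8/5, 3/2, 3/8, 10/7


Convert to decimal for comparison:
  5/8 = 0.625
  3/10 = 0.3
  8/5 = 1.6
  3/2 = 1.5
  3/8 = 0.375
  10/7 = 1.4286
Decimals in increasing order: 0.3 < 0.375 < 0.625 < 1.4286 < 1.5 < 1.6
Writing each back as its fraction gives the sorted order.
Final answer: 3/10, 3/8, 5/8, 10/7, 3/2, 8/5


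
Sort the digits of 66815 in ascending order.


The number 66815 has digits: 6, 6, 8, 1, 5
Sorted: 1, 5, 6, 6, 8
Joining the sorted digits gives the result.
Final answer: 15668


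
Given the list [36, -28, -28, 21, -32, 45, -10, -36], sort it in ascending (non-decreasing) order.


Original list: [36, -28, -28, 21, -32, 45, -10, -36]
Repeatedly take the smallest remaining element:
  Remaining [36, -28, -28, 21, -32, 45, -10, -36] -> smallest is -36
  Remaining [36, -28, -28, 21, -32, 45, -10] -> smallest is -32
  Remaining [36, -28, -28, 21, 45, -10] -> smallest is -28
  Remaining [36, -28, 21, 45, -10] -> smallest is -28
  Remaining [36, 21, 45, -10] -> smallest is -10
  Remaining [36, 21, 45] -> smallest is 21
  Remaining [36, 45] -> smallest is 36
  Remaining [45] -> smallest is 45
Collecting the picks in order gives the sorted list.
Final answer: [-36, -32, -28, -28, -10, 21, 36, 45]


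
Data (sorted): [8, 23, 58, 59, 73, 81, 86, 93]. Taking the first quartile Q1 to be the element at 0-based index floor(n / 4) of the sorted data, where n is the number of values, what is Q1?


The list has n = 8 elements.
Q1 index = floor(8 / 4) = floor(2) = 2
Counting from index 0 in the sorted data, the element at index 2 is 58.
Final answer: 58


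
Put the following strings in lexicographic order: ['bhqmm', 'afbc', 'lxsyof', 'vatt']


Compare strings character by character (the first differing letter decides):
  'afbc' < 'bhqmm' since 'a' < 'b' at position 1
  'bhqmm' < 'lxsyof' since 'b' < 'l' at position 1
  'lxsyof' < 'vatt' since 'l' < 'v' at position 1
Chaining these comparisons gives the alphabetical order.
Final answer: ['afbc', 'bhqmm', 'lxsyof', 'vatt']


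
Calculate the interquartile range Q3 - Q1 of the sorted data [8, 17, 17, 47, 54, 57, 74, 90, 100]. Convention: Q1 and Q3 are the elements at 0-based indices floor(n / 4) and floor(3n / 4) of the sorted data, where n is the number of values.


The data has n = 9 elements.
Q1 index = floor(9 / 4) = floor(2.25) = 2; Q3 index = floor(3 * 9 / 4) = floor(6.75) = 6
Q1 = element at index 2 = 17
Q3 = element at index 6 = 74
IQR = 74 - 17 = 57
Final answer: 57


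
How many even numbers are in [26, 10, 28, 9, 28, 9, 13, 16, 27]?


Check each element:
  26 is even
  10 is even
  28 is even
  9 is odd
  28 is even
  9 is odd
  13 is odd
  16 is even
  27 is odd
Evens: [26, 10, 28, 28, 16]
Count of evens = 5
Final answer: 5


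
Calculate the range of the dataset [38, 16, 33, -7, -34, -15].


Maximum value: 38
Minimum value: -34
Range = 38 - (-34) = 72
Final answer: 72


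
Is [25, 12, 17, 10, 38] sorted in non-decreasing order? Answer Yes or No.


Check consecutive pairs:
  25 <= 12? False
  12 <= 17? True
  17 <= 10? False
  10 <= 38? True
2 consecutive pair(s) are out of order, so the list is not sorted.
Final answer: No


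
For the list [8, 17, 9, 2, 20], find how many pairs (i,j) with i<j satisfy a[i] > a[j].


For each element, count the later elements that are smaller than it:
  8 (index 0): smaller elements after it = [2] -> 1
  17 (index 1): smaller elements after it = [9, 2] -> 2
  9 (index 2): smaller elements after it = [2] -> 1
  2 (index 3): smaller elements after it = [] -> 0
Total inversions = 1 + 2 + 1 + 0 = 4
Final answer: 4


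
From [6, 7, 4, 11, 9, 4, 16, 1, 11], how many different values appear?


List all unique values:
Distinct values: [1, 4, 6, 7, 9, 11, 16]
Count = 7
Final answer: 7


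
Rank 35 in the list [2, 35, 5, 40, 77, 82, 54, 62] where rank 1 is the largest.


Sort descending: [82, 77, 62, 54, 40, 35, 5, 2]
Find 35 in the sorted list.
35 is at position 6.
Final answer: 6


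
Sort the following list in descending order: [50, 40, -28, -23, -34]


Original list: [50, 40, -28, -23, -34]
Repeatedly take the largest remaining element:
  Remaining [50, 40, -28, -23, -34] -> largest is 50
  Remaining [40, -28, -23, -34] -> largest is 40
  Remaining [-28, -23, -34] -> largest is -23
  Remaining [-28, -34] -> largest is -28
  Remaining [-34] -> largest is -34
Collecting the picks in order gives the descending list.
Final answer: [50, 40, -23, -28, -34]


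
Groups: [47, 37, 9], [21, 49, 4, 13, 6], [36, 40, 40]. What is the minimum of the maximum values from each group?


Find max of each group:
  Group 1: [47, 37, 9] -> max = 47
  Group 2: [21, 49, 4, 13, 6] -> max = 49
  Group 3: [36, 40, 40] -> max = 40
Maxes: [47, 49, 40]
Minimum of maxes = 40
Final answer: 40


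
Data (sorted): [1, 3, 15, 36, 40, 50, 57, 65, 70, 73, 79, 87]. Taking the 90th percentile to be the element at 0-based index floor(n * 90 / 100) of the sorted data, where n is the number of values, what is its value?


The dataset has n = 12 elements.
Index = floor(12 * 90 / 100) = floor(1080 / 100) = floor(10.8) = 10
Counting from index 0 in the sorted data, the element at index 10 is 79.
Final answer: 79


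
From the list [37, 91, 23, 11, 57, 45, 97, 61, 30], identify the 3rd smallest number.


Sort ascending: [11, 23, 30, 37, 45, 57, 61, 91, 97]
The 3rd element (1-indexed) is at index 2.
Value = 30
Final answer: 30


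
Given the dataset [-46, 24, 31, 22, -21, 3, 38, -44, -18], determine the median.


First, sort the list: [-46, -44, -21, -18, 3, 22, 24, 31, 38]
The list has 9 elements (odd count).
The middle index is 4 (0-based), and the element there is 3.
Final answer: 3


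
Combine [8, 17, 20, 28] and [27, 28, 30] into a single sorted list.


List A: [8, 17, 20, 28]
List B: [27, 28, 30]
Repeatedly compare the front elements and take the smaller:
  8 vs 27 -> take 8
  17 vs 27 -> take 17
  20 vs 27 -> take 20
  28 vs 27 -> take 27
  28 vs 28 -> take 28
  A is exhausted; append the rest of B: [28, 30]
Final answer: [8, 17, 20, 27, 28, 28, 30]


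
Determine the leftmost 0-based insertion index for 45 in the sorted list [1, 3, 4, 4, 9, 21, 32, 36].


List is sorted: [1, 3, 4, 4, 9, 21, 32, 36]
We need the leftmost position where 45 can be inserted, i.e. the first index whose element is >= 45 (or the end of the list if none is).
Binary search with low=0, high=8 (0-based indices):
  low=0, high=8, mid=4: a[4]=9 < 45, so low = 5
  low=5, high=8, mid=6: a[6]=32 < 45, so low = 7
  low=7, high=8, mid=7: a[7]=36 < 45, so low = 8
Now low = high = 8, so the insertion index is 8.
Final answer: 8


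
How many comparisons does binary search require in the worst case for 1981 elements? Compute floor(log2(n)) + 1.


Binary search halves the search space each step.
Maximum comparisons = floor(log2(1981)) + 1
log2(1981) = 10.952
floor(log2(1981)) = 10, so 10 + 1 = 11
Final answer: 11


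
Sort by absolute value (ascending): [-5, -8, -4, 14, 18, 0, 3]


Compute absolute values:
  |-5| = 5
  |-8| = 8
  |-4| = 4
  |14| = 14
  |18| = 18
  |0| = 0
  |3| = 3
Absolute values in increasing order: 0 < 3 < 4 < 5 < 8 < 14 < 18
Listing the original numbers in that order gives the answer.
Final answer: [0, 3, -4, -5, -8, 14, 18]


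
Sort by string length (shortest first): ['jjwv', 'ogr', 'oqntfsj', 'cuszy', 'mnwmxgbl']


Compute lengths:
  'jjwv' has length 4
  'ogr' has length 3
  'oqntfsj' has length 7
  'cuszy' has length 5
  'mnwmxgbl' has length 8
Lengths in increasing order: 3 < 4 < 5 < 7 < 8
Listing the words in that order gives the answer.
Final answer: ['ogr', 'jjwv', 'cuszy', 'oqntfsj', 'mnwmxgbl']


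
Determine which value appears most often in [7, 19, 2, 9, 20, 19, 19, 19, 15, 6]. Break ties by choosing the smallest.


Count the frequency of each value:
  2 appears 1 time(s)
  6 appears 1 time(s)
  7 appears 1 time(s)
  9 appears 1 time(s)
  15 appears 1 time(s)
  19 appears 4 time(s)
  20 appears 1 time(s)
Maximum frequency is 4.
Only 19 reaches that frequency, so it is the mode.
Final answer: 19


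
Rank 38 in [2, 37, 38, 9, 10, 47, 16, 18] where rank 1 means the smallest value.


Sort ascending: [2, 9, 10, 16, 18, 37, 38, 47]
Find 38 in the sorted list.
38 is at position 7 (1-indexed).
Final answer: 7


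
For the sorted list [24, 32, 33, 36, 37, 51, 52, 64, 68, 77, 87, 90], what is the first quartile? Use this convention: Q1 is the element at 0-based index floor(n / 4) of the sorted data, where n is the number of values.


The list has n = 12 elements.
Q1 index = floor(12 / 4) = floor(3) = 3
Counting from index 0 in the sorted data, the element at index 3 is 36.
Final answer: 36


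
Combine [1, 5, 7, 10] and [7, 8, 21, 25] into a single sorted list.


List A: [1, 5, 7, 10]
List B: [7, 8, 21, 25]
Repeatedly compare the front elements and take the smaller:
  1 vs 7 -> take 1
  5 vs 7 -> take 5
  7 vs 7 -> take 7
  10 vs 7 -> take 7
  10 vs 8 -> take 8
  10 vs 21 -> take 10
  A is exhausted; append the rest of B: [21, 25]
Final answer: [1, 5, 7, 7, 8, 10, 21, 25]


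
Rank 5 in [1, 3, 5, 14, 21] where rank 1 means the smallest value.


Sort ascending: [1, 3, 5, 14, 21]
Find 5 in the sorted list.
5 is at position 3 (1-indexed).
Final answer: 3


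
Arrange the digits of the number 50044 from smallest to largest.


The number 50044 has digits: 5, 0, 0, 4, 4
Sorted: 0, 0, 4, 4, 5
Joining the sorted digits gives the result.
Final answer: 00445


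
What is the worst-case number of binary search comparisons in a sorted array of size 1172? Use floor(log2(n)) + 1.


Binary search halves the search space each step.
Maximum comparisons = floor(log2(1172)) + 1
log2(1172) = 10.1948
floor(log2(1172)) = 10, so 10 + 1 = 11
Final answer: 11


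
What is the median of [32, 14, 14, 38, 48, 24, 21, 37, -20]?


First, sort the list: [-20, 14, 14, 21, 24, 32, 37, 38, 48]
The list has 9 elements (odd count).
The middle index is 4 (0-based), and the element there is 24.
Final answer: 24


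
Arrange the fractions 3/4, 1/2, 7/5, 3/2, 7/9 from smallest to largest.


Convert to decimal for comparison:
  3/4 = 0.75
  1/2 = 0.5
  7/5 = 1.4
  3/2 = 1.5
  7/9 = 0.7778
Decimals in increasing order: 0.5 < 0.75 < 0.7778 < 1.4 < 1.5
Writing each back as its fraction gives the sorted order.
Final answer: 1/2, 3/4, 7/9, 7/5, 3/2


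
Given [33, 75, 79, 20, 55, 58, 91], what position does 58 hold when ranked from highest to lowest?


Sort descending: [91, 79, 75, 58, 55, 33, 20]
Find 58 in the sorted list.
58 is at position 4.
Final answer: 4


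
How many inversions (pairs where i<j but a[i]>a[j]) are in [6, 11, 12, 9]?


For each element, count the later elements that are smaller than it:
  6 (index 0): smaller elements after it = [] -> 0
  11 (index 1): smaller elements after it = [9] -> 1
  12 (index 2): smaller elements after it = [9] -> 1
Total inversions = 0 + 1 + 1 = 2
Final answer: 2


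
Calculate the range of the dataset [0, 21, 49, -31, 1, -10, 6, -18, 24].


Maximum value: 49
Minimum value: -31
Range = 49 - (-31) = 80
Final answer: 80


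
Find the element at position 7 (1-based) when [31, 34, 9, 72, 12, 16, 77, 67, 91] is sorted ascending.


Sort ascending: [9, 12, 16, 31, 34, 67, 72, 77, 91]
The 7th element (1-indexed) is at index 6.
Value = 72
Final answer: 72


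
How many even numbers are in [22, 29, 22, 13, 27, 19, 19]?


Check each element:
  22 is even
  29 is odd
  22 is even
  13 is odd
  27 is odd
  19 is odd
  19 is odd
Evens: [22, 22]
Count of evens = 2
Final answer: 2


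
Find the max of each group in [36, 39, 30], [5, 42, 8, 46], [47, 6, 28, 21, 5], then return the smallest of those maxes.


Find max of each group:
  Group 1: [36, 39, 30] -> max = 39
  Group 2: [5, 42, 8, 46] -> max = 46
  Group 3: [47, 6, 28, 21, 5] -> max = 47
Maxes: [39, 46, 47]
Minimum of maxes = 39
Final answer: 39


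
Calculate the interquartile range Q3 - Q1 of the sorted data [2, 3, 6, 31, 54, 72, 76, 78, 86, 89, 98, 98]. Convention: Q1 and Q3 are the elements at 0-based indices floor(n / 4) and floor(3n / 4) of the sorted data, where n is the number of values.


The data has n = 12 elements.
Q1 index = floor(12 / 4) = floor(3) = 3; Q3 index = floor(3 * 12 / 4) = floor(9) = 9
Q1 = element at index 3 = 31
Q3 = element at index 9 = 89
IQR = 89 - 31 = 58
Final answer: 58


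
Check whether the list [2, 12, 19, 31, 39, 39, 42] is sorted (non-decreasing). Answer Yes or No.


Check consecutive pairs:
  2 <= 12? True
  12 <= 19? True
  19 <= 31? True
  31 <= 39? True
  39 <= 39? True
  39 <= 42? True
Every consecutive pair is in order, so the list is non-decreasing.
Final answer: Yes


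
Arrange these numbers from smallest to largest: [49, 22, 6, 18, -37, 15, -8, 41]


Original list: [49, 22, 6, 18, -37, 15, -8, 41]
Repeatedly take the smallest remaining element:
  Remaining [49, 22, 6, 18, -37, 15, -8, 41] -> smallest is -37
  Remaining [49, 22, 6, 18, 15, -8, 41] -> smallest is -8
  Remaining [49, 22, 6, 18, 15, 41] -> smallest is 6
  Remaining [49, 22, 18, 15, 41] -> smallest is 15
  Remaining [49, 22, 18, 41] -> smallest is 18
  Remaining [49, 22, 41] -> smallest is 22
  Remaining [49, 41] -> smallest is 41
  Remaining [49] -> smallest is 49
Collecting the picks in order gives the sorted list.
Final answer: [-37, -8, 6, 15, 18, 22, 41, 49]


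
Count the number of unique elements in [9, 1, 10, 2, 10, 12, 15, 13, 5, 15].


List all unique values:
Distinct values: [1, 2, 5, 9, 10, 12, 13, 15]
Count = 8
Final answer: 8


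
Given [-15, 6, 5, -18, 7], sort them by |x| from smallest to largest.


Compute absolute values:
  |-15| = 15
  |6| = 6
  |5| = 5
  |-18| = 18
  |7| = 7
Absolute values in increasing order: 5 < 6 < 7 < 15 < 18
Listing the original numbers in that order gives the answer.
Final answer: [5, 6, 7, -15, -18]


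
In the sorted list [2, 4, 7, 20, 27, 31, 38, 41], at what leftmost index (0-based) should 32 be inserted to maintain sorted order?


List is sorted: [2, 4, 7, 20, 27, 31, 38, 41]
We need the leftmost position where 32 can be inserted, i.e. the first index whose element is >= 32 (or the end of the list if none is).
Binary search with low=0, high=8 (0-based indices):
  low=0, high=8, mid=4: a[4]=27 < 32, so low = 5
  low=5, high=8, mid=6: a[6]=38 >= 32, so high = 6
  low=5, high=6, mid=5: a[5]=31 < 32, so low = 6
Now low = high = 6, so the insertion index is 6.
Final answer: 6


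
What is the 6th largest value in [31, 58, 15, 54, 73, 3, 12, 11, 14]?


Sort descending: [73, 58, 54, 31, 15, 14, 12, 11, 3]
The 6th element (1-indexed) is at index 5.
Value = 14
Final answer: 14


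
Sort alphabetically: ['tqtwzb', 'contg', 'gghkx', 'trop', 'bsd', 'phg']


Compare strings character by character (the first differing letter decides):
  'bsd' < 'contg' since 'b' < 'c' at position 1
  'contg' < 'gghkx' since 'c' < 'g' at position 1
  'gghkx' < 'phg' since 'g' < 'p' at position 1
  'phg' < 'tqtwzb' since 'p' < 't' at position 1
  'tqtwzb' < 'trop' since 'q' < 'r' at position 2
Chaining these comparisons gives the alphabetical order.
Final answer: ['bsd', 'contg', 'gghkx', 'phg', 'tqtwzb', 'trop']


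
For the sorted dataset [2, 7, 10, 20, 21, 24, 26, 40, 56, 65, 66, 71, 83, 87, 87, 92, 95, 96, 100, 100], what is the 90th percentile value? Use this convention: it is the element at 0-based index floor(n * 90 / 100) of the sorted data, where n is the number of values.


The dataset has n = 20 elements.
Index = floor(20 * 90 / 100) = floor(1800 / 100) = floor(18) = 18
Counting from index 0 in the sorted data, the element at index 18 is 100.
Final answer: 100


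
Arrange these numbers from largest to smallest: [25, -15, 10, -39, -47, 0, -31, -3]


Original list: [25, -15, 10, -39, -47, 0, -31, -3]
Repeatedly take the largest remaining element:
  Remaining [25, -15, 10, -39, -47, 0, -31, -3] -> largest is 25
  Remaining [-15, 10, -39, -47, 0, -31, -3] -> largest is 10
  Remaining [-15, -39, -47, 0, -31, -3] -> largest is 0
  Remaining [-15, -39, -47, -31, -3] -> largest is -3
  Remaining [-15, -39, -47, -31] -> largest is -15
  Remaining [-39, -47, -31] -> largest is -31
  Remaining [-39, -47] -> largest is -39
  Remaining [-47] -> largest is -47
Collecting the picks in order gives the descending list.
Final answer: [25, 10, 0, -3, -15, -31, -39, -47]


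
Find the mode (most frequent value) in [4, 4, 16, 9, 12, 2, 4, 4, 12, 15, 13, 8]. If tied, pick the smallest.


Count the frequency of each value:
  2 appears 1 time(s)
  4 appears 4 time(s)
  8 appears 1 time(s)
  9 appears 1 time(s)
  12 appears 2 time(s)
  13 appears 1 time(s)
  15 appears 1 time(s)
  16 appears 1 time(s)
Maximum frequency is 4.
Only 4 reaches that frequency, so it is the mode.
Final answer: 4


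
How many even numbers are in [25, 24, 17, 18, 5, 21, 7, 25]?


Check each element:
  25 is odd
  24 is even
  17 is odd
  18 is even
  5 is odd
  21 is odd
  7 is odd
  25 is odd
Evens: [24, 18]
Count of evens = 2
Final answer: 2


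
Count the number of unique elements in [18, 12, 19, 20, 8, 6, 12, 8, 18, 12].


List all unique values:
Distinct values: [6, 8, 12, 18, 19, 20]
Count = 6
Final answer: 6


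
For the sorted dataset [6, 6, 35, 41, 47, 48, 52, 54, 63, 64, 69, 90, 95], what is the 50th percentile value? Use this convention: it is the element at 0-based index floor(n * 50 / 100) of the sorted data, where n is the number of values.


The dataset has n = 13 elements.
Index = floor(13 * 50 / 100) = floor(650 / 100) = floor(6.5) = 6
Counting from index 0 in the sorted data, the element at index 6 is 52.
Final answer: 52


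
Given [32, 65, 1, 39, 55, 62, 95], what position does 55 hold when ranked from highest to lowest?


Sort descending: [95, 65, 62, 55, 39, 32, 1]
Find 55 in the sorted list.
55 is at position 4.
Final answer: 4


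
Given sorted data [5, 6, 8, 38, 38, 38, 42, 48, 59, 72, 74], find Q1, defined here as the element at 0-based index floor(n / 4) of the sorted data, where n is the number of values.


The list has n = 11 elements.
Q1 index = floor(11 / 4) = floor(2.75) = 2
Counting from index 0 in the sorted data, the element at index 2 is 8.
Final answer: 8


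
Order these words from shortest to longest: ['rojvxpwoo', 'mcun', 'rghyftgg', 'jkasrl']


Compute lengths:
  'rojvxpwoo' has length 9
  'mcun' has length 4
  'rghyftgg' has length 8
  'jkasrl' has length 6
Lengths in increasing order: 4 < 6 < 8 < 9
Listing the words in that order gives the answer.
Final answer: ['mcun', 'jkasrl', 'rghyftgg', 'rojvxpwoo']


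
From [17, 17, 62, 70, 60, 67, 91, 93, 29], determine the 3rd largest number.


Sort descending: [93, 91, 70, 67, 62, 60, 29, 17, 17]
The 3rd element (1-indexed) is at index 2.
Value = 70
Final answer: 70


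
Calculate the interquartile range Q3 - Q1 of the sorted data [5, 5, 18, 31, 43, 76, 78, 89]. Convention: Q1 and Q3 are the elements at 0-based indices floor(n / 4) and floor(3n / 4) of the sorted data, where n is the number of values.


The data has n = 8 elements.
Q1 index = floor(8 / 4) = floor(2) = 2; Q3 index = floor(3 * 8 / 4) = floor(6) = 6
Q1 = element at index 2 = 18
Q3 = element at index 6 = 78
IQR = 78 - 18 = 60
Final answer: 60


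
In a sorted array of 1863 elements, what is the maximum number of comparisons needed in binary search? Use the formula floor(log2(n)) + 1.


Binary search halves the search space each step.
Maximum comparisons = floor(log2(1863)) + 1
log2(1863) = 10.8634
floor(log2(1863)) = 10, so 10 + 1 = 11
Final answer: 11


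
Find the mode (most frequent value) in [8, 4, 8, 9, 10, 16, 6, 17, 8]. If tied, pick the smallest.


Count the frequency of each value:
  4 appears 1 time(s)
  6 appears 1 time(s)
  8 appears 3 time(s)
  9 appears 1 time(s)
  10 appears 1 time(s)
  16 appears 1 time(s)
  17 appears 1 time(s)
Maximum frequency is 3.
Only 8 reaches that frequency, so it is the mode.
Final answer: 8


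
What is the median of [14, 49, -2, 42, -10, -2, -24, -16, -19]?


First, sort the list: [-24, -19, -16, -10, -2, -2, 14, 42, 49]
The list has 9 elements (odd count).
The middle index is 4 (0-based), and the element there is -2.
Final answer: -2


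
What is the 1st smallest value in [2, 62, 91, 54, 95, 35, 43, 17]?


Sort ascending: [2, 17, 35, 43, 54, 62, 91, 95]
The 1st element (1-indexed) is at index 0.
Value = 2
Final answer: 2


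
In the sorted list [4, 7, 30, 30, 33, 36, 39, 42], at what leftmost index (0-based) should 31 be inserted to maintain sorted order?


List is sorted: [4, 7, 30, 30, 33, 36, 39, 42]
We need the leftmost position where 31 can be inserted, i.e. the first index whose element is >= 31 (or the end of the list if none is).
Binary search with low=0, high=8 (0-based indices):
  low=0, high=8, mid=4: a[4]=33 >= 31, so high = 4
  low=0, high=4, mid=2: a[2]=30 < 31, so low = 3
  low=3, high=4, mid=3: a[3]=30 < 31, so low = 4
Now low = high = 4, so the insertion index is 4.
Final answer: 4


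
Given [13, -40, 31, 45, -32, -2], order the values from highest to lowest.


Original list: [13, -40, 31, 45, -32, -2]
Repeatedly take the largest remaining element:
  Remaining [13, -40, 31, 45, -32, -2] -> largest is 45
  Remaining [13, -40, 31, -32, -2] -> largest is 31
  Remaining [13, -40, -32, -2] -> largest is 13
  Remaining [-40, -32, -2] -> largest is -2
  Remaining [-40, -32] -> largest is -32
  Remaining [-40] -> largest is -40
Collecting the picks in order gives the descending list.
Final answer: [45, 31, 13, -2, -32, -40]
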